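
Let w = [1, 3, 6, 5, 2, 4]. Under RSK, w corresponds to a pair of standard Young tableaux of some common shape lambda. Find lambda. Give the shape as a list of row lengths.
Row-insert each entry into an empty tableau.

After inserting 1: P = [[1]].
After inserting 3: P = [[1, 3]].
After inserting 6: P = [[1, 3, 6]].
After inserting 5: P = [[1, 3, 5], [6]].
After inserting 2: P = [[1, 2, 5], [3], [6]].
After inserting 4: P = [[1, 2, 4], [3, 5], [6]].

The final insertion tableau P = [[1, 2, 4], [3, 5], [6]] has shape [3, 2, 1].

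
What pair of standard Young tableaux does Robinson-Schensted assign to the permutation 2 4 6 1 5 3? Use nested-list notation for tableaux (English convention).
P = [[1, 3, 5], [2, 4], [6]], Q = [[1, 2, 3], [4, 5], [6]]

Insert each entry of the permutation into P by Schensted row insertion, recording in Q the position of each new cell.

After inserting 2: P = [[2]].
After inserting 4: P = [[2, 4]].
After inserting 6: P = [[2, 4, 6]].
After inserting 1: P = [[1, 4, 6], [2]].
After inserting 5: P = [[1, 4, 5], [2, 6]].
After inserting 3: P = [[1, 3, 5], [2, 4], [6]].

So P = [[1, 3, 5], [2, 4], [6]], Q = [[1, 2, 3], [4, 5], [6]].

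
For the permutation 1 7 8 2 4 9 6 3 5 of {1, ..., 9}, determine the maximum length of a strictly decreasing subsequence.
3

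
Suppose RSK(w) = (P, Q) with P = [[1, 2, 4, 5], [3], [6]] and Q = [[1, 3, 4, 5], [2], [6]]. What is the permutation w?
Reverse the RSK construction: for i from n down to 1, find the cell of Q containing i, remove the entry at that cell from P, and reverse-bump it up through P; the value ejected from row 1 is w(i).

Step i=6: Q has 6 at row 3, column 1; remove 6 from row 3 of P and reverse-bump: 6 enters row 2 and ejects 3; 3 enters row 1 and ejects 2. So w(6) = 2. P is now [[1, 3, 4, 5], [6]].
Step i=5: Q has 5 at row 1, column 4; remove that cell from P, ejecting 5. So w(5) = 5. P is now [[1, 3, 4], [6]].
Step i=4: Q has 4 at row 1, column 3; remove that cell from P, ejecting 4. So w(4) = 4. P is now [[1, 3], [6]].
Step i=3: Q has 3 at row 1, column 2; remove that cell from P, ejecting 3. So w(3) = 3. P is now [[1], [6]].
Step i=2: Q has 2 at row 2, column 1; remove 6 from row 2 of P and reverse-bump: 6 enters row 1 and ejects 1. So w(2) = 1. P is now [[6]].
Step i=1: Q has 1 at row 1, column 1; remove that cell from P, ejecting 6. So w(1) = 6. P is now [].

So w = 6 1 3 4 5 2.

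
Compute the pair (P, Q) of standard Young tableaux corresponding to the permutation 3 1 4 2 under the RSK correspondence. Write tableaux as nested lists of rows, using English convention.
Insert each entry of the permutation into P by Schensted row insertion, recording in Q the position of each new cell.

Insert 3: appended to row 1. P = [[3]], Q = [[1]].
Insert 1: 1 bumps 3 from row 1; 3 starts row 2. P = [[1], [3]], Q = [[1], [2]].
Insert 4: appended to row 1. P = [[1, 4], [3]], Q = [[1, 3], [2]].
Insert 2: 2 bumps 4 from row 1; 4 appends to row 2. P = [[1, 2], [3, 4]], Q = [[1, 3], [2, 4]].

So P = [[1, 2], [3, 4]], Q = [[1, 3], [2, 4]].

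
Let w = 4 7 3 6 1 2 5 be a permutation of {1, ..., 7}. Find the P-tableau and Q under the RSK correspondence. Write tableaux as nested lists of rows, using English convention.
P = [[1, 2, 5], [3, 6], [4, 7]], Q = [[1, 2, 7], [3, 4], [5, 6]]

Insert each entry of the permutation into P by Schensted row insertion, recording in Q the position of each new cell.

Insert 4: appended to row 1. P = [[4]].
Insert 7: appended to row 1. P = [[4, 7]].
Insert 3: 3 bumps 4 from row 1; 4 starts row 2. P = [[3, 7], [4]].
Insert 6: 6 bumps 7 from row 1; 7 appends to row 2. P = [[3, 6], [4, 7]].
Insert 1: 1 bumps 3 from row 1; 3 bumps 4 from row 2; 4 starts row 3. P = [[1, 6], [3, 7], [4]].
Insert 2: 2 bumps 6 from row 1; 6 bumps 7 from row 2; 7 appends to row 3. P = [[1, 2], [3, 6], [4, 7]].
Insert 5: appended to row 1. P = [[1, 2, 5], [3, 6], [4, 7]].

So P = [[1, 2, 5], [3, 6], [4, 7]], Q = [[1, 2, 7], [3, 4], [5, 6]].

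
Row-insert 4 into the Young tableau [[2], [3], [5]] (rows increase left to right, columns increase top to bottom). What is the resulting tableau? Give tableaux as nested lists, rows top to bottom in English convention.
[[2, 4], [3], [5]]

4 is larger than every entry of row 1, so it is appended to row 1. The new tableau is [[2, 4], [3], [5]].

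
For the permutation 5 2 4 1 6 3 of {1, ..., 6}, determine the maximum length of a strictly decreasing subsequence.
3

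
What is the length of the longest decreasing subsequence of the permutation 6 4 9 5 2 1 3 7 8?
4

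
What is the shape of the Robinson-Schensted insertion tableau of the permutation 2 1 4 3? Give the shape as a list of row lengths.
[2, 2]

Row-insert each entry into an empty tableau.

After inserting 2: P = [[2]].
After inserting 1: P = [[1], [2]].
After inserting 4: P = [[1, 4], [2]].
After inserting 3: P = [[1, 3], [2, 4]].

The final insertion tableau P = [[1, 3], [2, 4]] has shape [2, 2].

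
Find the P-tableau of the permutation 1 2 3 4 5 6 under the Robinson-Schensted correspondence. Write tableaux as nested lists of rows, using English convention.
P = [[1, 2, 3, 4, 5, 6]]

Insert 1: appended to row 1. P = [[1]].
Insert 2: appended to row 1. P = [[1, 2]].
Insert 3: appended to row 1. P = [[1, 2, 3]].
Insert 4: appended to row 1. P = [[1, 2, 3, 4]].
Insert 5: appended to row 1. P = [[1, 2, 3, 4, 5]].
Insert 6: appended to row 1. P = [[1, 2, 3, 4, 5, 6]].

So P = [[1, 2, 3, 4, 5, 6]].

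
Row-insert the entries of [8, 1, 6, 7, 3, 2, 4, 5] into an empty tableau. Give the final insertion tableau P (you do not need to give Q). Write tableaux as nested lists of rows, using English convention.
P = [[1, 2, 4, 5], [3, 7], [6], [8]]

Insert 8: appended to row 1. P = [[8]].
Insert 1: 1 bumps 8 from row 1; 8 starts row 2. P = [[1], [8]].
Insert 6: appended to row 1. P = [[1, 6], [8]].
Insert 7: appended to row 1. P = [[1, 6, 7], [8]].
Insert 3: 3 bumps 6 from row 1; 6 bumps 8 from row 2; 8 starts row 3. P = [[1, 3, 7], [6], [8]].
Insert 2: 2 bumps 3 from row 1; 3 bumps 6 from row 2; 6 bumps 8 from row 3; 8 starts row 4. P = [[1, 2, 7], [3], [6], [8]].
Insert 4: 4 bumps 7 from row 1; 7 appends to row 2. P = [[1, 2, 4], [3, 7], [6], [8]].
Insert 5: appended to row 1. P = [[1, 2, 4, 5], [3, 7], [6], [8]].

So P = [[1, 2, 4, 5], [3, 7], [6], [8]].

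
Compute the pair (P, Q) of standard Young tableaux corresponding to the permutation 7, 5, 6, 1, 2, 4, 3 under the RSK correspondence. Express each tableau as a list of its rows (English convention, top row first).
P = [[1, 2, 3], [4, 6], [5], [7]], Q = [[1, 3, 6], [2, 5], [4], [7]]

Insert each entry of the permutation into P by Schensted row insertion, recording in Q the position of each new cell.

Insert 7: appended to row 1. P = [[7]].
Insert 5: 5 bumps 7 from row 1; 7 starts row 2. P = [[5], [7]].
Insert 6: appended to row 1. P = [[5, 6], [7]].
Insert 1: 1 bumps 5 from row 1; 5 bumps 7 from row 2; 7 starts row 3. P = [[1, 6], [5], [7]].
Insert 2: 2 bumps 6 from row 1; 6 appends to row 2. P = [[1, 2], [5, 6], [7]].
Insert 4: appended to row 1. P = [[1, 2, 4], [5, 6], [7]].
Insert 3: 3 bumps 4 from row 1; 4 bumps 5 from row 2; 5 bumps 7 from row 3; 7 starts row 4. P = [[1, 2, 3], [4, 6], [5], [7]].

So P = [[1, 2, 3], [4, 6], [5], [7]], Q = [[1, 3, 6], [2, 5], [4], [7]].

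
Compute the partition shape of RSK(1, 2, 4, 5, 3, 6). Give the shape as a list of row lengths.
Row-insert each entry into an empty tableau.

After inserting 1: P = [[1]].
After inserting 2: P = [[1, 2]].
After inserting 4: P = [[1, 2, 4]].
After inserting 5: P = [[1, 2, 4, 5]].
After inserting 3: P = [[1, 2, 3, 5], [4]].
After inserting 6: P = [[1, 2, 3, 5, 6], [4]].

The final insertion tableau P = [[1, 2, 3, 5, 6], [4]] has shape [5, 1].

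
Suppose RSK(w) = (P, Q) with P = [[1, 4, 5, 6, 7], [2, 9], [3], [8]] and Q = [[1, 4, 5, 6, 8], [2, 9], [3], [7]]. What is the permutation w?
8 3 2 4 5 6 1 9 7

Reverse RSK: for i = n, n-1, ..., 1, locate i in Q, remove the corresponding corner cell from P, and reverse-bump its entry up through P; the value ejected from row 1 is w(i).

So w = 8 3 2 4 5 6 1 9 7.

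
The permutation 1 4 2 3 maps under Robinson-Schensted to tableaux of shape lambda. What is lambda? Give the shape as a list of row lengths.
Row-insert each entry into an empty tableau.

After inserting 1: P = [[1]].
After inserting 4: P = [[1, 4]].
After inserting 2: P = [[1, 2], [4]].
After inserting 3: P = [[1, 2, 3], [4]].

The final insertion tableau P = [[1, 2, 3], [4]] has shape [3, 1].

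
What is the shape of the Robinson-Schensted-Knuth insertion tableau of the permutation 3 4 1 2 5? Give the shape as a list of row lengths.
[3, 2]

Row-insert each entry into an empty tableau.

After inserting 3: P = [[3]].
After inserting 4: P = [[3, 4]].
After inserting 1: P = [[1, 4], [3]].
After inserting 2: P = [[1, 2], [3, 4]].
After inserting 5: P = [[1, 2, 5], [3, 4]].

The final insertion tableau P = [[1, 2, 5], [3, 4]] has shape [3, 2].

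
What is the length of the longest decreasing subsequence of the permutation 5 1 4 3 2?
4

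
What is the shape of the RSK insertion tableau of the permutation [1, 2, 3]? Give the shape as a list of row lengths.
[3]

RSK row insertion gives P = [[1, 2, 3]], which has shape [3].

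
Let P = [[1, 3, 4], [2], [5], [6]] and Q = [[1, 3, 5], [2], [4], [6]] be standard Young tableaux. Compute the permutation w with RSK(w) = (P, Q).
Reverse RSK: for i = n, n-1, ..., 1, locate i in Q, remove the corresponding corner cell from P, and reverse-bump its entry up through P; the value ejected from row 1 is w(i).

So w = 6 2 5 3 4 1.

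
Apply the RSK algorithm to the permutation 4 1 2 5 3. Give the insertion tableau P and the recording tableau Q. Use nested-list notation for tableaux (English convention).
Insert each entry of the permutation into P by Schensted row insertion, recording in Q the position of each new cell.

Insert 4: appended to row 1. P = [[4]].
Insert 1: 1 bumps 4 from row 1; 4 starts row 2. P = [[1], [4]].
Insert 2: appended to row 1. P = [[1, 2], [4]].
Insert 5: appended to row 1. P = [[1, 2, 5], [4]].
Insert 3: 3 bumps 5 from row 1; 5 appends to row 2. P = [[1, 2, 3], [4, 5]].

So P = [[1, 2, 3], [4, 5]], Q = [[1, 3, 4], [2, 5]].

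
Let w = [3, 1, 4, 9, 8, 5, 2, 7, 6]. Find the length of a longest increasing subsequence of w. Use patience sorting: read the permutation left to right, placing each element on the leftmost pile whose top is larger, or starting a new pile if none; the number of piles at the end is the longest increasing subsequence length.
3: new pile. tops = [3]
1: onto pile 1 (replacing 3). tops = [1]
4: new pile. tops = [1, 4]
9: new pile. tops = [1, 4, 9]
8: onto pile 3 (replacing 9). tops = [1, 4, 8]
5: onto pile 3 (replacing 8). tops = [1, 4, 5]
2: onto pile 2 (replacing 4). tops = [1, 2, 5]
7: new pile. tops = [1, 2, 5, 7]
6: onto pile 4 (replacing 7). tops = [1, 2, 5, 6]

4 piles, so the longest increasing subsequence has length 4.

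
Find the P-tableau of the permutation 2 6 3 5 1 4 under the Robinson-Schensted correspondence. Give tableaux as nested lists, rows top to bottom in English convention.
P = [[1, 3, 4], [2, 5], [6]]

Insert 2: appended to row 1. P = [[2]].
Insert 6: appended to row 1. P = [[2, 6]].
Insert 3: 3 bumps 6 from row 1; 6 starts row 2. P = [[2, 3], [6]].
Insert 5: appended to row 1. P = [[2, 3, 5], [6]].
Insert 1: 1 bumps 2 from row 1; 2 bumps 6 from row 2; 6 starts row 3. P = [[1, 3, 5], [2], [6]].
Insert 4: 4 bumps 5 from row 1; 5 appends to row 2. P = [[1, 3, 4], [2, 5], [6]].

So P = [[1, 3, 4], [2, 5], [6]].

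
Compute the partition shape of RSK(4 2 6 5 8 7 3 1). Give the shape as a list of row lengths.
Row-insert each entry into an empty tableau.

After inserting 4: P = [[4]].
After inserting 2: P = [[2], [4]].
After inserting 6: P = [[2, 6], [4]].
After inserting 5: P = [[2, 5], [4, 6]].
After inserting 8: P = [[2, 5, 8], [4, 6]].
After inserting 7: P = [[2, 5, 7], [4, 6, 8]].
After inserting 3: P = [[2, 3, 7], [4, 5, 8], [6]].
After inserting 1: P = [[1, 3, 7], [2, 5, 8], [4], [6]].

The final insertion tableau P = [[1, 3, 7], [2, 5, 8], [4], [6]] has shape [3, 3, 1, 1].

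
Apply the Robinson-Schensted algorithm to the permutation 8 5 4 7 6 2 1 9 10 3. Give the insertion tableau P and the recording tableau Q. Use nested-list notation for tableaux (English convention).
Insert each entry of the permutation into P by Schensted row insertion, recording in Q the position of each new cell.

Insert 8: appended to row 1. P = [[8]].
Insert 5: 5 bumps 8 from row 1; 8 starts row 2. P = [[5], [8]].
Insert 4: 4 bumps 5 from row 1; 5 bumps 8 from row 2; 8 starts row 3. P = [[4], [5], [8]].
Insert 7: appended to row 1. P = [[4, 7], [5], [8]].
Insert 6: 6 bumps 7 from row 1; 7 appends to row 2. P = [[4, 6], [5, 7], [8]].
Insert 2: 2 bumps 4 from row 1; 4 bumps 5 from row 2; 5 bumps 8 from row 3; 8 starts row 4. P = [[2, 6], [4, 7], [5], [8]].
Insert 1: 1 bumps 2 from row 1; 2 bumps 4 from row 2; 4 bumps 5 from row 3; 5 bumps 8 from row 4; 8 starts row 5. P = [[1, 6], [2, 7], [4], [5], [8]].
Insert 9: appended to row 1. P = [[1, 6, 9], [2, 7], [4], [5], [8]].
Insert 10: appended to row 1. P = [[1, 6, 9, 10], [2, 7], [4], [5], [8]].
Insert 3: 3 bumps 6 from row 1; 6 bumps 7 from row 2; 7 appends to row 3. P = [[1, 3, 9, 10], [2, 6], [4, 7], [5], [8]].

So P = [[1, 3, 9, 10], [2, 6], [4, 7], [5], [8]], Q = [[1, 4, 8, 9], [2, 5], [3, 10], [6], [7]].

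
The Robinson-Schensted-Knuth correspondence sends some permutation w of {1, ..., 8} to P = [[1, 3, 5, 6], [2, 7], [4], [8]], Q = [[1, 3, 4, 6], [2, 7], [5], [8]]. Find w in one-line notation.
Reverse the RSK construction: for i from n down to 1, find the cell of Q containing i, remove the entry at that cell from P, and reverse-bump it up through P; the value ejected from row 1 is w(i).

Step i=8: Q has 8 at row 4, column 1; remove 8 from row 4 of P and reverse-bump: 8 enters row 3 and ejects 4; 4 enters row 2 and ejects 2; 2 enters row 1 and ejects 1. So w(8) = 1. P is now [[2, 3, 5, 6], [4, 7], [8]].
Step i=7: Q has 7 at row 2, column 2; remove 7 from row 2 of P and reverse-bump: 7 enters row 1 and ejects 6. So w(7) = 6. P is now [[2, 3, 5, 7], [4], [8]].
Step i=6: Q has 6 at row 1, column 4; remove that cell from P, ejecting 7. So w(6) = 7. P is now [[2, 3, 5], [4], [8]].
Step i=5: Q has 5 at row 3, column 1; remove 8 from row 3 of P and reverse-bump: 8 enters row 2 and ejects 4; 4 enters row 1 and ejects 3. So w(5) = 3. P is now [[2, 4, 5], [8]].
Step i=4: Q has 4 at row 1, column 3; remove that cell from P, ejecting 5. So w(4) = 5. P is now [[2, 4], [8]].
Step i=3: Q has 3 at row 1, column 2; remove that cell from P, ejecting 4. So w(3) = 4. P is now [[2], [8]].
Step i=2: Q has 2 at row 2, column 1; remove 8 from row 2 of P and reverse-bump: 8 enters row 1 and ejects 2. So w(2) = 2. P is now [[8]].
Step i=1: Q has 1 at row 1, column 1; remove that cell from P, ejecting 8. So w(1) = 8. P is now [].

So w = 8 2 4 5 3 7 6 1.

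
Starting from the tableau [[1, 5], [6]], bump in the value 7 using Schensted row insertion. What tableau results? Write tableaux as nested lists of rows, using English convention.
[[1, 5, 7], [6]]

7 is larger than every entry of row 1, so it is appended to row 1. The new tableau is [[1, 5, 7], [6]].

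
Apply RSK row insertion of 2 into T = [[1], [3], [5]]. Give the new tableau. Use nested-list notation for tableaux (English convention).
2 is larger than every entry of row 1, so it is appended to row 1. The new tableau is [[1, 2], [3], [5]].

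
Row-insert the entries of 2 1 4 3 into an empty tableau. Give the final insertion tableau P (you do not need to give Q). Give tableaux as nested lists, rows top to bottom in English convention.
Insert 2: appended to row 1. P = [[2]].
Insert 1: 1 bumps 2 from row 1; 2 starts row 2. P = [[1], [2]].
Insert 4: appended to row 1. P = [[1, 4], [2]].
Insert 3: 3 bumps 4 from row 1; 4 appends to row 2. P = [[1, 3], [2, 4]].

So P = [[1, 3], [2, 4]].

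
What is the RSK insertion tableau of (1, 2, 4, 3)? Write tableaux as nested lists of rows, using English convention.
After inserting 1: P = [[1]].
After inserting 2: P = [[1, 2]].
After inserting 4: P = [[1, 2, 4]].
After inserting 3: P = [[1, 2, 3], [4]].

So P = [[1, 2, 3], [4]].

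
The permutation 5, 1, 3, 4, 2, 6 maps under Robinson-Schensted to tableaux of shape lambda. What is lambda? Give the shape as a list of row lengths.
[4, 1, 1]

RSK row insertion gives P = [[1, 2, 4, 6], [3], [5]], which has shape [4, 1, 1].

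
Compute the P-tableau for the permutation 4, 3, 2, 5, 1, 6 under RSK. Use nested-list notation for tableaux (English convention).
P = [[1, 5, 6], [2], [3], [4]]

Insert 4: appended to row 1. P = [[4]].
Insert 3: 3 bumps 4 from row 1; 4 starts row 2. P = [[3], [4]].
Insert 2: 2 bumps 3 from row 1; 3 bumps 4 from row 2; 4 starts row 3. P = [[2], [3], [4]].
Insert 5: appended to row 1. P = [[2, 5], [3], [4]].
Insert 1: 1 bumps 2 from row 1; 2 bumps 3 from row 2; 3 bumps 4 from row 3; 4 starts row 4. P = [[1, 5], [2], [3], [4]].
Insert 6: appended to row 1. P = [[1, 5, 6], [2], [3], [4]].

So P = [[1, 5, 6], [2], [3], [4]].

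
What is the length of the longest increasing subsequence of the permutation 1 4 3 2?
2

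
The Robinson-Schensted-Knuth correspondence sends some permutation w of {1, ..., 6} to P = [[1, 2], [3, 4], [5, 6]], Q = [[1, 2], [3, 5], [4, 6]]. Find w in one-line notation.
Reverse the RSK construction: for i from n down to 1, find the cell of Q containing i, remove the entry at that cell from P, and reverse-bump it up through P; the value ejected from row 1 is w(i).

Step i=6: Q has 6 at row 3, column 2; remove 6 from row 3 of P and reverse-bump: 6 enters row 2 and ejects 4; 4 enters row 1 and ejects 2. So w(6) = 2. P is now [[1, 4], [3, 6], [5]].
Step i=5: Q has 5 at row 2, column 2; remove 6 from row 2 of P and reverse-bump: 6 enters row 1 and ejects 4. So w(5) = 4. P is now [[1, 6], [3], [5]].
Step i=4: Q has 4 at row 3, column 1; remove 5 from row 3 of P and reverse-bump: 5 enters row 2 and ejects 3; 3 enters row 1 and ejects 1. So w(4) = 1. P is now [[3, 6], [5]].
Step i=3: Q has 3 at row 2, column 1; remove 5 from row 2 of P and reverse-bump: 5 enters row 1 and ejects 3. So w(3) = 3. P is now [[5, 6]].
Step i=2: Q has 2 at row 1, column 2; remove that cell from P, ejecting 6. So w(2) = 6. P is now [[5]].
Step i=1: Q has 1 at row 1, column 1; remove that cell from P, ejecting 5. So w(1) = 5. P is now [].

So w = 5 6 3 1 4 2.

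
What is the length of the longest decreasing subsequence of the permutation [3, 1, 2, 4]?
2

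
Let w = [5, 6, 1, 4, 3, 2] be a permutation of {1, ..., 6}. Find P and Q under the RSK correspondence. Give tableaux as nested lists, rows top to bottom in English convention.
Insert each entry of the permutation into P by Schensted row insertion, recording in Q the position of each new cell.

Insert 5: appended to row 1. P = [[5]].
Insert 6: appended to row 1. P = [[5, 6]].
Insert 1: 1 bumps 5 from row 1; 5 starts row 2. P = [[1, 6], [5]].
Insert 4: 4 bumps 6 from row 1; 6 appends to row 2. P = [[1, 4], [5, 6]].
Insert 3: 3 bumps 4 from row 1; 4 bumps 5 from row 2; 5 starts row 3. P = [[1, 3], [4, 6], [5]].
Insert 2: 2 bumps 3 from row 1; 3 bumps 4 from row 2; 4 bumps 5 from row 3; 5 starts row 4. P = [[1, 2], [3, 6], [4], [5]].

So P = [[1, 2], [3, 6], [4], [5]], Q = [[1, 2], [3, 4], [5], [6]].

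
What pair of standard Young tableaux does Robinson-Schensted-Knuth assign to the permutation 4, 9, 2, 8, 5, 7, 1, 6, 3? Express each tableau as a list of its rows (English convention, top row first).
Insert each entry of the permutation into P by Schensted row insertion, recording in Q the position of each new cell.

Insert 4: appended to row 1. P = [[4]].
Insert 9: appended to row 1. P = [[4, 9]].
Insert 2: 2 bumps 4 from row 1; 4 starts row 2. P = [[2, 9], [4]].
Insert 8: 8 bumps 9 from row 1; 9 appends to row 2. P = [[2, 8], [4, 9]].
Insert 5: 5 bumps 8 from row 1; 8 bumps 9 from row 2; 9 starts row 3. P = [[2, 5], [4, 8], [9]].
Insert 7: appended to row 1. P = [[2, 5, 7], [4, 8], [9]].
Insert 1: 1 bumps 2 from row 1; 2 bumps 4 from row 2; 4 bumps 9 from row 3; 9 starts row 4. P = [[1, 5, 7], [2, 8], [4], [9]].
Insert 6: 6 bumps 7 from row 1; 7 bumps 8 from row 2; 8 appends to row 3. P = [[1, 5, 6], [2, 7], [4, 8], [9]].
Insert 3: 3 bumps 5 from row 1; 5 bumps 7 from row 2; 7 bumps 8 from row 3; 8 bumps 9 from row 4; 9 starts row 5. P = [[1, 3, 6], [2, 5], [4, 7], [8], [9]].

So P = [[1, 3, 6], [2, 5], [4, 7], [8], [9]], Q = [[1, 2, 6], [3, 4], [5, 8], [7], [9]].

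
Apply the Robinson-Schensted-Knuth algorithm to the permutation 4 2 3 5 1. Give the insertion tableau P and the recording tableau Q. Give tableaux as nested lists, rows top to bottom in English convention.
Insert each entry of the permutation into P by Schensted row insertion, recording in Q the position of each new cell.

After inserting 4: P = [[4]].
After inserting 2: P = [[2], [4]].
After inserting 3: P = [[2, 3], [4]].
After inserting 5: P = [[2, 3, 5], [4]].
After inserting 1: P = [[1, 3, 5], [2], [4]].

So P = [[1, 3, 5], [2], [4]], Q = [[1, 3, 4], [2], [5]].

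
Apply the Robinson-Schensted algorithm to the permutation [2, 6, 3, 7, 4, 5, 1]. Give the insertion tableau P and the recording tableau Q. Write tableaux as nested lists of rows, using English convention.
Insert each entry of the permutation into P by Schensted row insertion, recording in Q the position of each new cell.

Insert 2: appended to row 1. P = [[2]].
Insert 6: appended to row 1. P = [[2, 6]].
Insert 3: 3 bumps 6 from row 1; 6 starts row 2. P = [[2, 3], [6]].
Insert 7: appended to row 1. P = [[2, 3, 7], [6]].
Insert 4: 4 bumps 7 from row 1; 7 appends to row 2. P = [[2, 3, 4], [6, 7]].
Insert 5: appended to row 1. P = [[2, 3, 4, 5], [6, 7]].
Insert 1: 1 bumps 2 from row 1; 2 bumps 6 from row 2; 6 starts row 3. P = [[1, 3, 4, 5], [2, 7], [6]].

So P = [[1, 3, 4, 5], [2, 7], [6]], Q = [[1, 2, 4, 6], [3, 5], [7]].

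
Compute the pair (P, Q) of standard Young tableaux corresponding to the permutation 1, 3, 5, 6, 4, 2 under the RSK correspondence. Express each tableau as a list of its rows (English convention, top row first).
P = [[1, 2, 4, 6], [3], [5]], Q = [[1, 2, 3, 4], [5], [6]]

Insert each entry of the permutation into P by Schensted row insertion, recording in Q the position of each new cell.

Insert 1: appended to row 1. P = [[1]], Q = [[1]].
Insert 3: appended to row 1. P = [[1, 3]], Q = [[1, 2]].
Insert 5: appended to row 1. P = [[1, 3, 5]], Q = [[1, 2, 3]].
Insert 6: appended to row 1. P = [[1, 3, 5, 6]], Q = [[1, 2, 3, 4]].
Insert 4: 4 bumps 5 from row 1; 5 starts row 2. P = [[1, 3, 4, 6], [5]], Q = [[1, 2, 3, 4], [5]].
Insert 2: 2 bumps 3 from row 1; 3 bumps 5 from row 2; 5 starts row 3. P = [[1, 2, 4, 6], [3], [5]], Q = [[1, 2, 3, 4], [5], [6]].

So P = [[1, 2, 4, 6], [3], [5]], Q = [[1, 2, 3, 4], [5], [6]].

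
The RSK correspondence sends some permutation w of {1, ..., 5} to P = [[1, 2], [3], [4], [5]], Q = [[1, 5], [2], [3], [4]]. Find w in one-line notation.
Reverse the RSK construction: for i from n down to 1, find the cell of Q containing i, remove the entry at that cell from P, and reverse-bump it up through P; the value ejected from row 1 is w(i).

Step i=5: Q has 5 at row 1, column 2; remove that cell from P, ejecting 2. So w(5) = 2. P is now [[1], [3], [4], [5]].
Step i=4: Q has 4 at row 4, column 1; remove 5 from row 4 of P and reverse-bump: 5 enters row 3 and ejects 4; 4 enters row 2 and ejects 3; 3 enters row 1 and ejects 1. So w(4) = 1. P is now [[3], [4], [5]].
Step i=3: Q has 3 at row 3, column 1; remove 5 from row 3 of P and reverse-bump: 5 enters row 2 and ejects 4; 4 enters row 1 and ejects 3. So w(3) = 3. P is now [[4], [5]].
Step i=2: Q has 2 at row 2, column 1; remove 5 from row 2 of P and reverse-bump: 5 enters row 1 and ejects 4. So w(2) = 4. P is now [[5]].
Step i=1: Q has 1 at row 1, column 1; remove that cell from P, ejecting 5. So w(1) = 5. P is now [].

So w = 5 4 3 1 2.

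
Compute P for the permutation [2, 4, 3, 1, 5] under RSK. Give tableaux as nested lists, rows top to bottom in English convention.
Insert 2: appended to row 1. P = [[2]].
Insert 4: appended to row 1. P = [[2, 4]].
Insert 3: 3 bumps 4 from row 1; 4 starts row 2. P = [[2, 3], [4]].
Insert 1: 1 bumps 2 from row 1; 2 bumps 4 from row 2; 4 starts row 3. P = [[1, 3], [2], [4]].
Insert 5: appended to row 1. P = [[1, 3, 5], [2], [4]].

So P = [[1, 3, 5], [2], [4]].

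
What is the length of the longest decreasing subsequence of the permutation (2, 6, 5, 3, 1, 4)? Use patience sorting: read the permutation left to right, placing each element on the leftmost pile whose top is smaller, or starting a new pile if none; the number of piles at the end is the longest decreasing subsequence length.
2: new pile. tops = [2]
6: onto pile 1 (replacing 2). tops = [6]
5: new pile. tops = [6, 5]
3: new pile. tops = [6, 5, 3]
1: new pile. tops = [6, 5, 3, 1]
4: onto pile 3 (replacing 3). tops = [6, 5, 4, 1]

4 piles, so the longest decreasing subsequence has length 4.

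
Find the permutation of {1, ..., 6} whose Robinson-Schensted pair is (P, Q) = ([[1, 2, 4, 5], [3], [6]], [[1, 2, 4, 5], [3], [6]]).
1 6 3 4 5 2

Reverse the RSK construction: for i from n down to 1, find the cell of Q containing i, remove the entry at that cell from P, and reverse-bump it up through P; the value ejected from row 1 is w(i).

Step i=6: Q has 6 at row 3, column 1; remove 6 from row 3 of P and reverse-bump: 6 enters row 2 and ejects 3; 3 enters row 1 and ejects 2. So w(6) = 2. P is now [[1, 3, 4, 5], [6]].
Step i=5: Q has 5 at row 1, column 4; remove that cell from P, ejecting 5. So w(5) = 5. P is now [[1, 3, 4], [6]].
Step i=4: Q has 4 at row 1, column 3; remove that cell from P, ejecting 4. So w(4) = 4. P is now [[1, 3], [6]].
Step i=3: Q has 3 at row 2, column 1; remove 6 from row 2 of P and reverse-bump: 6 enters row 1 and ejects 3. So w(3) = 3. P is now [[1, 6]].
Step i=2: Q has 2 at row 1, column 2; remove that cell from P, ejecting 6. So w(2) = 6. P is now [[1]].
Step i=1: Q has 1 at row 1, column 1; remove that cell from P, ejecting 1. So w(1) = 1. P is now [].

So w = 1 6 3 4 5 2.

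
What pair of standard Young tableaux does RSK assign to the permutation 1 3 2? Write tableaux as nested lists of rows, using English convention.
P = [[1, 2], [3]], Q = [[1, 2], [3]]

Insert each entry of the permutation into P by Schensted row insertion, recording in Q the position of each new cell.

Insert 1: appended to row 1. P = [[1]], Q = [[1]].
Insert 3: appended to row 1. P = [[1, 3]], Q = [[1, 2]].
Insert 2: 2 bumps 3 from row 1; 3 starts row 2. P = [[1, 2], [3]], Q = [[1, 2], [3]].

So P = [[1, 2], [3]], Q = [[1, 2], [3]].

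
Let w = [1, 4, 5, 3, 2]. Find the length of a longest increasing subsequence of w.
3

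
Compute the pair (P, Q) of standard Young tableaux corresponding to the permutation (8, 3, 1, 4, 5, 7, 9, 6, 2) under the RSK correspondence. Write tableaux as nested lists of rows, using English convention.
Insert each entry of the permutation into P by Schensted row insertion, recording in Q the position of each new cell.

After inserting 8: P = [[8]].
After inserting 3: P = [[3], [8]].
After inserting 1: P = [[1], [3], [8]].
After inserting 4: P = [[1, 4], [3], [8]].
After inserting 5: P = [[1, 4, 5], [3], [8]].
After inserting 7: P = [[1, 4, 5, 7], [3], [8]].
After inserting 9: P = [[1, 4, 5, 7, 9], [3], [8]].
After inserting 6: P = [[1, 4, 5, 6, 9], [3, 7], [8]].
After inserting 2: P = [[1, 2, 5, 6, 9], [3, 4], [7], [8]].

So P = [[1, 2, 5, 6, 9], [3, 4], [7], [8]], Q = [[1, 4, 5, 6, 7], [2, 8], [3], [9]].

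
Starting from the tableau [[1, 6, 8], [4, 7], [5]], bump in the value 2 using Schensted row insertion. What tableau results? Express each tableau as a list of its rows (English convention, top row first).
In row 1, 2 replaces 6 (the leftmost entry greater than 2); 6 is bumped to row 2. In row 2, 6 replaces 7 (the leftmost entry greater than 6); 7 is bumped to row 3. 7 is appended to row 3. The new tableau is [[1, 2, 8], [4, 6], [5, 7]].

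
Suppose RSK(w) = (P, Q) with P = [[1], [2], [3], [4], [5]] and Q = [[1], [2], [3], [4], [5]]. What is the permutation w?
5 4 3 2 1

Reverse the RSK construction: for i from n down to 1, find the cell of Q containing i, remove the entry at that cell from P, and reverse-bump it up through P; the value ejected from row 1 is w(i).

Step i=5: Q has 5 at row 5, column 1; remove 5 from row 5 of P and reverse-bump: 5 enters row 4 and ejects 4; 4 enters row 3 and ejects 3; 3 enters row 2 and ejects 2; 2 enters row 1 and ejects 1. So w(5) = 1. P is now [[2], [3], [4], [5]].
Step i=4: Q has 4 at row 4, column 1; remove 5 from row 4 of P and reverse-bump: 5 enters row 3 and ejects 4; 4 enters row 2 and ejects 3; 3 enters row 1 and ejects 2. So w(4) = 2. P is now [[3], [4], [5]].
Step i=3: Q has 3 at row 3, column 1; remove 5 from row 3 of P and reverse-bump: 5 enters row 2 and ejects 4; 4 enters row 1 and ejects 3. So w(3) = 3. P is now [[4], [5]].
Step i=2: Q has 2 at row 2, column 1; remove 5 from row 2 of P and reverse-bump: 5 enters row 1 and ejects 4. So w(2) = 4. P is now [[5]].
Step i=1: Q has 1 at row 1, column 1; remove that cell from P, ejecting 5. So w(1) = 5. P is now [].

So w = 5 4 3 2 1.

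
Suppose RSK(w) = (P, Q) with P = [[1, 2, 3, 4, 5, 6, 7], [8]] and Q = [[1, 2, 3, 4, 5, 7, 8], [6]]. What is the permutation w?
1 2 3 4 8 5 6 7

Reverse the RSK construction: for i from n down to 1, find the cell of Q containing i, remove the entry at that cell from P, and reverse-bump it up through P; the value ejected from row 1 is w(i).

Step i=8: Q has 8 at row 1, column 7; remove that cell from P, ejecting 7. So w(8) = 7. P is now [[1, 2, 3, 4, 5, 6], [8]].
Step i=7: Q has 7 at row 1, column 6; remove that cell from P, ejecting 6. So w(7) = 6. P is now [[1, 2, 3, 4, 5], [8]].
Step i=6: Q has 6 at row 2, column 1; remove 8 from row 2 of P and reverse-bump: 8 enters row 1 and ejects 5. So w(6) = 5. P is now [[1, 2, 3, 4, 8]].
Step i=5: Q has 5 at row 1, column 5; remove that cell from P, ejecting 8. So w(5) = 8. P is now [[1, 2, 3, 4]].
Step i=4: Q has 4 at row 1, column 4; remove that cell from P, ejecting 4. So w(4) = 4. P is now [[1, 2, 3]].
Step i=3: Q has 3 at row 1, column 3; remove that cell from P, ejecting 3. So w(3) = 3. P is now [[1, 2]].
Step i=2: Q has 2 at row 1, column 2; remove that cell from P, ejecting 2. So w(2) = 2. P is now [[1]].
Step i=1: Q has 1 at row 1, column 1; remove that cell from P, ejecting 1. So w(1) = 1. P is now [].

So w = 1 2 3 4 8 5 6 7.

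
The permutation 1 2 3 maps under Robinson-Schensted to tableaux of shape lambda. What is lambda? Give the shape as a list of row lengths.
Row-insert each entry into an empty tableau.

After inserting 1: P = [[1]].
After inserting 2: P = [[1, 2]].
After inserting 3: P = [[1, 2, 3]].

The final insertion tableau P = [[1, 2, 3]] has shape [3].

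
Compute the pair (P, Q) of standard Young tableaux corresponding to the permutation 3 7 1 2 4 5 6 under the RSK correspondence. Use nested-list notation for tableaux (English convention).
P = [[1, 2, 4, 5, 6], [3, 7]], Q = [[1, 2, 5, 6, 7], [3, 4]]

Insert each entry of the permutation into P by Schensted row insertion, recording in Q the position of each new cell.

Insert 3: appended to row 1. P = [[3]].
Insert 7: appended to row 1. P = [[3, 7]].
Insert 1: 1 bumps 3 from row 1; 3 starts row 2. P = [[1, 7], [3]].
Insert 2: 2 bumps 7 from row 1; 7 appends to row 2. P = [[1, 2], [3, 7]].
Insert 4: appended to row 1. P = [[1, 2, 4], [3, 7]].
Insert 5: appended to row 1. P = [[1, 2, 4, 5], [3, 7]].
Insert 6: appended to row 1. P = [[1, 2, 4, 5, 6], [3, 7]].

So P = [[1, 2, 4, 5, 6], [3, 7]], Q = [[1, 2, 5, 6, 7], [3, 4]].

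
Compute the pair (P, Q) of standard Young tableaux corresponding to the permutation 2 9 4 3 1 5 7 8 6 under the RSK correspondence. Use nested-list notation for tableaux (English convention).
Insert each entry of the permutation into P by Schensted row insertion, recording in Q the position of each new cell.

After inserting 2: P = [[2]].
After inserting 9: P = [[2, 9]].
After inserting 4: P = [[2, 4], [9]].
After inserting 3: P = [[2, 3], [4], [9]].
After inserting 1: P = [[1, 3], [2], [4], [9]].
After inserting 5: P = [[1, 3, 5], [2], [4], [9]].
After inserting 7: P = [[1, 3, 5, 7], [2], [4], [9]].
After inserting 8: P = [[1, 3, 5, 7, 8], [2], [4], [9]].
After inserting 6: P = [[1, 3, 5, 6, 8], [2, 7], [4], [9]].

So P = [[1, 3, 5, 6, 8], [2, 7], [4], [9]], Q = [[1, 2, 6, 7, 8], [3, 9], [4], [5]].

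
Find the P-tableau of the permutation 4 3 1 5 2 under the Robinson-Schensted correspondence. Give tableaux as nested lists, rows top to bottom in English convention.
P = [[1, 2], [3, 5], [4]]

Insert 4: appended to row 1. P = [[4]].
Insert 3: 3 bumps 4 from row 1; 4 starts row 2. P = [[3], [4]].
Insert 1: 1 bumps 3 from row 1; 3 bumps 4 from row 2; 4 starts row 3. P = [[1], [3], [4]].
Insert 5: appended to row 1. P = [[1, 5], [3], [4]].
Insert 2: 2 bumps 5 from row 1; 5 appends to row 2. P = [[1, 2], [3, 5], [4]].

So P = [[1, 2], [3, 5], [4]].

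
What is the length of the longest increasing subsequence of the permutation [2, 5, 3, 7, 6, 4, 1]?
3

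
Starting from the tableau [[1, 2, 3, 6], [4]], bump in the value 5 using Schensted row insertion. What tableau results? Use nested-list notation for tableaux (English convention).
[[1, 2, 3, 5], [4, 6]]

In row 1, 5 replaces 6 (the leftmost entry greater than 5); 6 is bumped to row 2. 6 is appended to row 2. The new tableau is [[1, 2, 3, 5], [4, 6]].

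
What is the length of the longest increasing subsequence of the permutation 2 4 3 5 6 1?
4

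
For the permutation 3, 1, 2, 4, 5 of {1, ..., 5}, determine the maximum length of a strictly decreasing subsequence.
2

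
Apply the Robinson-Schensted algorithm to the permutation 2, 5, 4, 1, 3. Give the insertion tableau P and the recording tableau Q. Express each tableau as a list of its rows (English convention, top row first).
Insert each entry of the permutation into P by Schensted row insertion, recording in Q the position of each new cell.

Insert 2: appended to row 1. P = [[2]].
Insert 5: appended to row 1. P = [[2, 5]].
Insert 4: 4 bumps 5 from row 1; 5 starts row 2. P = [[2, 4], [5]].
Insert 1: 1 bumps 2 from row 1; 2 bumps 5 from row 2; 5 starts row 3. P = [[1, 4], [2], [5]].
Insert 3: 3 bumps 4 from row 1; 4 appends to row 2. P = [[1, 3], [2, 4], [5]].

So P = [[1, 3], [2, 4], [5]], Q = [[1, 2], [3, 5], [4]].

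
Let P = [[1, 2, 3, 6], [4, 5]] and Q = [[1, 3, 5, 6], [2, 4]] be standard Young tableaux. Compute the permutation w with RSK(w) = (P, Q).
Reverse RSK: for i = n, n-1, ..., 1, locate i in Q, remove the corresponding corner cell from P, and reverse-bump its entry up through P; the value ejected from row 1 is w(i).

So w = 4 1 5 2 3 6.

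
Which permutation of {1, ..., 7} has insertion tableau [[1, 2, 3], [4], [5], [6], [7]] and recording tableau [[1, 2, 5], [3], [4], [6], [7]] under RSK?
Reverse RSK: for i = n, n-1, ..., 1, locate i in Q, remove the corresponding corner cell from P, and reverse-bump its entry up through P; the value ejected from row 1 is w(i).

So w = 1 7 6 2 5 4 3.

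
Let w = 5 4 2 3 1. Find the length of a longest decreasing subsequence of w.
4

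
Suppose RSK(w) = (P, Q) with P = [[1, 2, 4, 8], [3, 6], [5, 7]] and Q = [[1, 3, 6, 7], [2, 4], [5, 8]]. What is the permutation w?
Reverse the RSK construction: for i from n down to 1, find the cell of Q containing i, remove the entry at that cell from P, and reverse-bump it up through P; the value ejected from row 1 is w(i).

Step i=8: Q has 8 at row 3, column 2; remove 7 from row 3 of P and reverse-bump: 7 enters row 2 and ejects 6; 6 enters row 1 and ejects 4. So w(8) = 4. P is now [[1, 2, 6, 8], [3, 7], [5]].
Step i=7: Q has 7 at row 1, column 4; remove that cell from P, ejecting 8. So w(7) = 8. P is now [[1, 2, 6], [3, 7], [5]].
Step i=6: Q has 6 at row 1, column 3; remove that cell from P, ejecting 6. So w(6) = 6. P is now [[1, 2], [3, 7], [5]].
Step i=5: Q has 5 at row 3, column 1; remove 5 from row 3 of P and reverse-bump: 5 enters row 2 and ejects 3; 3 enters row 1 and ejects 2. So w(5) = 2. P is now [[1, 3], [5, 7]].
Step i=4: Q has 4 at row 2, column 2; remove 7 from row 2 of P and reverse-bump: 7 enters row 1 and ejects 3. So w(4) = 3. P is now [[1, 7], [5]].
Step i=3: Q has 3 at row 1, column 2; remove that cell from P, ejecting 7. So w(3) = 7. P is now [[1], [5]].
Step i=2: Q has 2 at row 2, column 1; remove 5 from row 2 of P and reverse-bump: 5 enters row 1 and ejects 1. So w(2) = 1. P is now [[5]].
Step i=1: Q has 1 at row 1, column 1; remove that cell from P, ejecting 5. So w(1) = 5. P is now [].

So w = 5 1 7 3 2 6 8 4.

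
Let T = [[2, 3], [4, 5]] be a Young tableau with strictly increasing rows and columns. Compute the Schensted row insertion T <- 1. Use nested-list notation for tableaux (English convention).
[[1, 3], [2, 5], [4]]

In row 1, 1 replaces 2 (the leftmost entry greater than 1); 2 is bumped to row 2. In row 2, 2 replaces 4 (the leftmost entry greater than 2); 4 is bumped to row 3. 4 starts a new row 3. The new tableau is [[1, 3], [2, 5], [4]].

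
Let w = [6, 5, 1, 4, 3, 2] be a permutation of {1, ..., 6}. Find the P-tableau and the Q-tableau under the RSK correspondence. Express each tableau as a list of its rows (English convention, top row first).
Insert each entry of the permutation into P by Schensted row insertion, recording in Q the position of each new cell.

Insert 6: appended to row 1. P = [[6]].
Insert 5: 5 bumps 6 from row 1; 6 starts row 2. P = [[5], [6]].
Insert 1: 1 bumps 5 from row 1; 5 bumps 6 from row 2; 6 starts row 3. P = [[1], [5], [6]].
Insert 4: appended to row 1. P = [[1, 4], [5], [6]].
Insert 3: 3 bumps 4 from row 1; 4 bumps 5 from row 2; 5 bumps 6 from row 3; 6 starts row 4. P = [[1, 3], [4], [5], [6]].
Insert 2: 2 bumps 3 from row 1; 3 bumps 4 from row 2; 4 bumps 5 from row 3; 5 bumps 6 from row 4; 6 starts row 5. P = [[1, 2], [3], [4], [5], [6]].

So P = [[1, 2], [3], [4], [5], [6]], Q = [[1, 4], [2], [3], [5], [6]].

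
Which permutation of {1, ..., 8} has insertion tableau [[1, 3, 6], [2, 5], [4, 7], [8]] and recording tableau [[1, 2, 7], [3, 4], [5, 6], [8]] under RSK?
Reverse RSK: for i = n, n-1, ..., 1, locate i in Q, remove the corresponding corner cell from P, and reverse-bump its entry up through P; the value ejected from row 1 is w(i).

So w = 4 8 2 7 1 5 6 3.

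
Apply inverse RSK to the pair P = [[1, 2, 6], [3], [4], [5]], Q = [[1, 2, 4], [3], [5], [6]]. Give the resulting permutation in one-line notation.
Reverse the RSK construction: for i from n down to 1, find the cell of Q containing i, remove the entry at that cell from P, and reverse-bump it up through P; the value ejected from row 1 is w(i).

Step i=6: Q has 6 at row 4, column 1; remove 5 from row 4 of P and reverse-bump: 5 enters row 3 and ejects 4; 4 enters row 2 and ejects 3; 3 enters row 1 and ejects 2. So w(6) = 2. P is now [[1, 3, 6], [4], [5]].
Step i=5: Q has 5 at row 3, column 1; remove 5 from row 3 of P and reverse-bump: 5 enters row 2 and ejects 4; 4 enters row 1 and ejects 3. So w(5) = 3. P is now [[1, 4, 6], [5]].
Step i=4: Q has 4 at row 1, column 3; remove that cell from P, ejecting 6. So w(4) = 6. P is now [[1, 4], [5]].
Step i=3: Q has 3 at row 2, column 1; remove 5 from row 2 of P and reverse-bump: 5 enters row 1 and ejects 4. So w(3) = 4. P is now [[1, 5]].
Step i=2: Q has 2 at row 1, column 2; remove that cell from P, ejecting 5. So w(2) = 5. P is now [[1]].
Step i=1: Q has 1 at row 1, column 1; remove that cell from P, ejecting 1. So w(1) = 1. P is now [].

So w = 1 5 4 6 3 2.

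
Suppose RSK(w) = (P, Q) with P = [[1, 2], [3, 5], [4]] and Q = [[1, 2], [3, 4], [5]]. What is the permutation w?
4 5 1 3 2

Reverse the RSK construction: for i from n down to 1, find the cell of Q containing i, remove the entry at that cell from P, and reverse-bump it up through P; the value ejected from row 1 is w(i).

Step i=5: Q has 5 at row 3, column 1; remove 4 from row 3 of P and reverse-bump: 4 enters row 2 and ejects 3; 3 enters row 1 and ejects 2. So w(5) = 2. P is now [[1, 3], [4, 5]].
Step i=4: Q has 4 at row 2, column 2; remove 5 from row 2 of P and reverse-bump: 5 enters row 1 and ejects 3. So w(4) = 3. P is now [[1, 5], [4]].
Step i=3: Q has 3 at row 2, column 1; remove 4 from row 2 of P and reverse-bump: 4 enters row 1 and ejects 1. So w(3) = 1. P is now [[4, 5]].
Step i=2: Q has 2 at row 1, column 2; remove that cell from P, ejecting 5. So w(2) = 5. P is now [[4]].
Step i=1: Q has 1 at row 1, column 1; remove that cell from P, ejecting 4. So w(1) = 4. P is now [].

So w = 4 5 1 3 2.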